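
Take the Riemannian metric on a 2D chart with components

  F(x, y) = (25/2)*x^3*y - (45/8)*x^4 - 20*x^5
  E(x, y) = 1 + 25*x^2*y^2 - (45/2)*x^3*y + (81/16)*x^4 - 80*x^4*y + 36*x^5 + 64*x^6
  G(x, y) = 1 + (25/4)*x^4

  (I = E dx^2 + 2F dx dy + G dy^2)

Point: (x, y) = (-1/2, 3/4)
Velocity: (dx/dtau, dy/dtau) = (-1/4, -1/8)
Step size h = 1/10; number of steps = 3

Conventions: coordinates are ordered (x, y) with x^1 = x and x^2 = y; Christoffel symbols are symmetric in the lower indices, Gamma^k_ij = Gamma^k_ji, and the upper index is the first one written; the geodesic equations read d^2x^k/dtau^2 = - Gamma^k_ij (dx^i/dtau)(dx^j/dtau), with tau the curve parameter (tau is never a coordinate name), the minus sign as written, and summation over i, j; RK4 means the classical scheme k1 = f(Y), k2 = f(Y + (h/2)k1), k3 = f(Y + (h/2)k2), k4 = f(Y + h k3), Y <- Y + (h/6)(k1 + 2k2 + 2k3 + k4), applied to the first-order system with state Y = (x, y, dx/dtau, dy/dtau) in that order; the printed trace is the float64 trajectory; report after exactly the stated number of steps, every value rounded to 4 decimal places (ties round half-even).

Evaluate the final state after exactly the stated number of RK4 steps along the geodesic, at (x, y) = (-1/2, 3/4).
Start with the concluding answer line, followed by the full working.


Answer: x = -0.5787, y = 0.7144, dx/dtau = -0.2778, dy/dtau = -0.1099

f(Y) = (dx/dtau, dy/dtau, -Gamma^x_ij Y'^i Y'^j, -Gamma^y_ij Y'^i Y'^j) with the Gammas evaluated at the stage position; h = 0.100000; intermediate values shown to 6 dp
step 0: x = -0.5000, y = 0.7500, dx/dtau = -0.2500, dy/dtau = -0.1250
step 1:
  k1: at (x, y) = (-0.500000, 0.750000), (dx/dtau, dy/dtau) = (-0.250000, -0.125000); Gamma_xxx = 0.000000, Gamma_xxy = 1.039548, Gamma_xyy = 0.000000, Gamma_yxx = 0.000000, Gamma_yxy = -0.451977, Gamma_yyy = 0.000000; k1 = (-0.250000, -0.125000, -0.064972, 0.028249)
  k2: at (x, y) = (-0.512500, 0.743750), (dx/dtau, dy/dtau) = (-0.253249, -0.123588); Gamma_xxx = 0.114813, Gamma_xxy = 1.055458, Gamma_xyy = 0.000000, Gamma_yxx = -0.053094, Gamma_yxy = -0.488087, Gamma_yyy = 0.000000; k2 = (-0.253249, -0.123588, -0.073432, 0.033958)
  k3: at (x, y) = (-0.512662, 0.743821), (dx/dtau, dy/dtau) = (-0.253672, -0.123302); Gamma_xxx = 0.115993, Gamma_xxy = 1.055608, Gamma_xyy = 0.000000, Gamma_yxx = -0.053669, Gamma_yxy = -0.488419, Gamma_yyy = 0.000000; k3 = (-0.253672, -0.123302, -0.073499, 0.034007)
  k4: at (x, y) = (-0.525367, 0.737670), (dx/dtau, dy/dtau) = (-0.257350, -0.121599); Gamma_xxx = 0.232983, Gamma_xxy = 1.070402, Gamma_xyy = 0.000000, Gamma_yxx = -0.114938, Gamma_yxy = -0.528064, Gamma_yyy = 0.000000; k4 = (-0.257350, -0.121599, -0.082424, 0.040662)
  Y <- Y + (h/6)(k1 + 2k2 + 2k3 + k4): x = -0.5254, y = 0.7377, dx/dtau = -0.2574, dy/dtau = -0.1216
step 2:
  k1: at (x, y) = (-0.525353, 0.737660), (dx/dtau, dy/dtau) = (-0.257354, -0.121586); Gamma_xxx = 0.232888, Gamma_xxy = 1.070391, Gamma_xyy = 0.000000, Gamma_yxx = -0.114886, Gamma_yxy = -0.528037, Gamma_yyy = 0.000000; k1 = (-0.257354, -0.121586, -0.082411, 0.040654)
  k2: at (x, y) = (-0.538221, 0.731581), (dx/dtau, dy/dtau) = (-0.261475, -0.119553); Gamma_xxx = 0.351322, Gamma_xxy = 1.083651, Gamma_xyy = 0.000000, Gamma_yxx = -0.185276, Gamma_yxy = -0.571483, Gamma_yyy = 0.000000; k2 = (-0.261475, -0.119553, -0.091770, 0.048396)
  k3: at (x, y) = (-0.538427, 0.731683), (dx/dtau, dy/dtau) = (-0.261943, -0.119166); Gamma_xxx = 0.352802, Gamma_xxy = 1.083803, Gamma_xyy = 0.000000, Gamma_yxx = -0.186186, Gamma_yxy = -0.571962, Gamma_yyy = 0.000000; k3 = (-0.261943, -0.119166, -0.091868, 0.048482)
  k4: at (x, y) = (-0.551547, 0.725744), (dx/dtau, dy/dtau) = (-0.266541, -0.116738); Gamma_xxx = 0.472624, Gamma_xxy = 1.095062, Gamma_xyy = 0.000000, Gamma_yxx = -0.267516, Gamma_yxy = -0.619831, Gamma_yyy = 0.000000; k4 = (-0.266541, -0.116738, -0.101724, 0.057578)
  Y <- Y + (h/6)(k1 + 2k2 + 2k3 + k4): x = -0.5515, y = 0.7257, dx/dtau = -0.2665, dy/dtau = -0.1167
step 3:
  k1: at (x, y) = (-0.551532, 0.725731), (dx/dtau, dy/dtau) = (-0.266544, -0.116719); Gamma_xxx = 0.472524, Gamma_xxy = 1.095053, Gamma_xyy = 0.000000, Gamma_yxx = -0.267448, Gamma_yxy = -0.619799, Gamma_yyy = 0.000000; k1 = (-0.266544, -0.116719, -0.101707, 0.057566)
  k2: at (x, y) = (-0.564859, 0.719895), (dx/dtau, dy/dtau) = (-0.271630, -0.113841); Gamma_xxx = 0.592507, Gamma_xxy = 1.103660, Gamma_xyy = 0.000000, Gamma_yxx = -0.360980, Gamma_yxy = -0.672395, Gamma_yyy = 0.000000; k2 = (-0.271630, -0.113841, -0.111973, 0.068219)
  k3: at (x, y) = (-0.565114, 0.720039), (dx/dtau, dy/dtau) = (-0.272143, -0.113309); Gamma_xxx = 0.594270, Gamma_xxy = 1.103779, Gamma_xyy = 0.000000, Gamma_yxx = -0.362374, Gamma_yxy = -0.673062, Gamma_yyy = 0.000000; k3 = (-0.272143, -0.113309, -0.112085, 0.068347)
  k4: at (x, y) = (-0.578746, 0.714400), (dx/dtau, dy/dtau) = (-0.277753, -0.109885); Gamma_xxx = 0.713688, Gamma_xxy = 1.108918, Gamma_xyy = 0.000000, Gamma_yxx = -0.470523, Gamma_yxy = -0.731092, Gamma_yyy = 0.000000; k4 = (-0.277753, -0.109885, -0.122749, 0.080926)
  Y <- Y + (h/6)(k1 + 2k2 + 2k3 + k4): x = -0.5787, y = 0.7144, dx/dtau = -0.2778, dy/dtau = -0.1099


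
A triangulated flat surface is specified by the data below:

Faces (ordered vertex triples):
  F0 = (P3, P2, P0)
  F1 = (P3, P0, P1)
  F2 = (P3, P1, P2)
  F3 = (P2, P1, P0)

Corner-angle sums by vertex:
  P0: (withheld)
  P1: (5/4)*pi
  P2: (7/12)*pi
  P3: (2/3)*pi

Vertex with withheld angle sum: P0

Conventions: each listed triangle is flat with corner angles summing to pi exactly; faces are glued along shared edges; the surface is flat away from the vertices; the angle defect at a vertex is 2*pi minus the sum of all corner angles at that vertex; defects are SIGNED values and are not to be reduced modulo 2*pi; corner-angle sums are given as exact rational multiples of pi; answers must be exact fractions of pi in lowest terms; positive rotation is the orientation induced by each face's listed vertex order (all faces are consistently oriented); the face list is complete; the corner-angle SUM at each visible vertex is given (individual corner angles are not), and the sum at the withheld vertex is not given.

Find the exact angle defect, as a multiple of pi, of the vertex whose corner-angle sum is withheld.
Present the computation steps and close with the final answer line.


V = 4, E = 6, F = 4; chi = V - E + F = 2
Gauss-Bonnet: total defect = 2*pi*chi = 4*pi; visible defects sum to (7/2)*pi

Answer: defect(P0) = pi/2


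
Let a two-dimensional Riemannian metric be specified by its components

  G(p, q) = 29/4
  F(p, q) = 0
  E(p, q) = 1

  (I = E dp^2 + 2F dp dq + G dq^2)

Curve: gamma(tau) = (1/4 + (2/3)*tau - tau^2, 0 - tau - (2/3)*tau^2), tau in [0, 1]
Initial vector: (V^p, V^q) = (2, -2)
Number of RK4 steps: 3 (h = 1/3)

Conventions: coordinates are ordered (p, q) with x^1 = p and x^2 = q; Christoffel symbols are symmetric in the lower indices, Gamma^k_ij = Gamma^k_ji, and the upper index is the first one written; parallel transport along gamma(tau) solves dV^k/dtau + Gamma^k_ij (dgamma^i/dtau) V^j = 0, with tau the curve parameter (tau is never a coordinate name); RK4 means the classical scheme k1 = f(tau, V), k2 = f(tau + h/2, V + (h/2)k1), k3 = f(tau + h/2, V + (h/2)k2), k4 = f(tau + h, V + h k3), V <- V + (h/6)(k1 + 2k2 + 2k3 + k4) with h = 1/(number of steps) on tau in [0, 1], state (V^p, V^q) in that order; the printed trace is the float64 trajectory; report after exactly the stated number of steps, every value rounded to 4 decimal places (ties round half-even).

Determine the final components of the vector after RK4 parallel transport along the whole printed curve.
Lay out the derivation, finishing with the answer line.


gamma'(tau) = (2/3 - 2*tau, -1 - (4/3)*tau); f(tau, V)^k = -Gamma^k_ij(gamma(tau)) gamma'^i(tau) V^j; h = 1/3; intermediate values shown to 6 dp
curve data and Christoffel symbols at the stage parameters:
  tau = 0.000000: gamma = (0.250000, 0.000000), gamma' = (0.666667, -1.000000); Gamma_ppp = 0.000000, Gamma_ppq = 0.000000, Gamma_pqq = 0.000000, Gamma_qpp = 0.000000, Gamma_qpq = 0.000000, Gamma_qqq = 0.000000
  tau = 0.166667: gamma = (0.333333, -0.185185), gamma' = (0.333333, -1.222222); Gamma_ppp = 0.000000, Gamma_ppq = 0.000000, Gamma_pqq = 0.000000, Gamma_qpp = 0.000000, Gamma_qpq = 0.000000, Gamma_qqq = 0.000000
  tau = 0.333333: gamma = (0.361111, -0.407407), gamma' = (0.000000, -1.444444); Gamma_ppp = 0.000000, Gamma_ppq = 0.000000, Gamma_pqq = 0.000000, Gamma_qpp = 0.000000, Gamma_qpq = 0.000000, Gamma_qqq = 0.000000
  tau = 0.500000: gamma = (0.333333, -0.666667), gamma' = (-0.333333, -1.666667); Gamma_ppp = 0.000000, Gamma_ppq = 0.000000, Gamma_pqq = 0.000000, Gamma_qpp = 0.000000, Gamma_qpq = 0.000000, Gamma_qqq = 0.000000
  tau = 0.666667: gamma = (0.250000, -0.962963), gamma' = (-0.666667, -1.888889); Gamma_ppp = 0.000000, Gamma_ppq = 0.000000, Gamma_pqq = 0.000000, Gamma_qpp = 0.000000, Gamma_qpq = 0.000000, Gamma_qqq = 0.000000
  tau = 0.833333: gamma = (0.111111, -1.296296), gamma' = (-1.000000, -2.111111); Gamma_ppp = 0.000000, Gamma_ppq = 0.000000, Gamma_pqq = 0.000000, Gamma_qpp = 0.000000, Gamma_qpq = 0.000000, Gamma_qqq = 0.000000
  tau = 1.000000: gamma = (-0.083333, -1.666667), gamma' = (-1.333333, -2.333333); Gamma_ppp = 0.000000, Gamma_ppq = 0.000000, Gamma_pqq = 0.000000, Gamma_qpp = 0.000000, Gamma_qpq = 0.000000, Gamma_qqq = 0.000000
step 0: V^p = 2.0000, V^q = -2.0000
step 1: k1 = (0.000000, 0.000000), k2 = (0.000000, 0.000000), k3 = (0.000000, 0.000000), k4 = (0.000000, 0.000000); V <- V + (h/6)(k1 + 2k2 + 2k3 + k4): V^p = 2.0000, V^q = -2.0000
step 2: k1 = (0.000000, 0.000000), k2 = (0.000000, 0.000000), k3 = (0.000000, 0.000000), k4 = (0.000000, 0.000000); V <- V + (h/6)(k1 + 2k2 + 2k3 + k4): V^p = 2.0000, V^q = -2.0000
step 3: k1 = (0.000000, 0.000000), k2 = (0.000000, 0.000000), k3 = (0.000000, 0.000000), k4 = (0.000000, 0.000000); V <- V + (h/6)(k1 + 2k2 + 2k3 + k4): V^p = 2.0000, V^q = -2.0000

Answer: V^p = 2.0000, V^q = -2.0000


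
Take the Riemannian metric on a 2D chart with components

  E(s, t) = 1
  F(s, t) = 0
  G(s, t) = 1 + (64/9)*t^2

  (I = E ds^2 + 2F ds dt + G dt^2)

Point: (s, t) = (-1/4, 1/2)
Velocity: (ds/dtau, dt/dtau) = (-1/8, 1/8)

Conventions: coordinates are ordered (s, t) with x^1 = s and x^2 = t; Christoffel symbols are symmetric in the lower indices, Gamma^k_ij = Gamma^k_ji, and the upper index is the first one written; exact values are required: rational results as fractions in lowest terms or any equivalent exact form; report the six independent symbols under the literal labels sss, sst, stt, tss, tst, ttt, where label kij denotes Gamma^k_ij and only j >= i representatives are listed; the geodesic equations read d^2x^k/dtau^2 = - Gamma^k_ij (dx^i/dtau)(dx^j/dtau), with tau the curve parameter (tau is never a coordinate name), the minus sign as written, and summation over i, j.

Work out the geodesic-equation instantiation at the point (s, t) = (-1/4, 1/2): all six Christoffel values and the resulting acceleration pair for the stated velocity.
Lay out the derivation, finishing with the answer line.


E = 1, F = 0, G = 25/9 at the point
E_s = 0, E_t = 0, F_s = 0, F_t = 0, G_s = 0, G_t = 64/9
EG - F^2 = 25/9;  g^inv = (9/25) * [[25/9, 0], [0, 1]]
first-kind symbols [ij,l] = (1/2)(d_i g_jl + d_j g_il - d_l g_ij): [ss,s] = E_s/2 = 0, [ss,t] = F_s - E_t/2 = 0, [st,s] = E_t/2 = 0, [st,t] = G_s/2 = 0, [tt,s] = F_t - G_s/2 = 0, [tt,t] = G_t/2 = 32/9
Gamma^s_ij = (G*[ij,s] - F*[ij,t])/(EG - F^2), Gamma^t_ij = (E*[ij,t] - F*[ij,s])/(EG - F^2)
Gamma_sss = 0, Gamma_sst = 0, Gamma_stt = 0, Gamma_tss = 0, Gamma_tst = 0, Gamma_ttt = 32/25
d^2s/dtau^2 = -(Gamma_sss*(-1/8)^2 + 2*Gamma_sst*(-1/8)*(1/8) + Gamma_stt*(1/8)^2) = 0
d^2t/dtau^2 = -(Gamma_tss*(-1/8)^2 + 2*Gamma_tst*(-1/8)*(1/8) + Gamma_ttt*(1/8)^2) = -1/50

Answer: Gamma_sss = 0, Gamma_sst = 0, Gamma_stt = 0, Gamma_tss = 0, Gamma_tst = 0, Gamma_ttt = 32/25; accelerations (d^2s/dtau^2, d^2t/dtau^2) = (0, -1/50)


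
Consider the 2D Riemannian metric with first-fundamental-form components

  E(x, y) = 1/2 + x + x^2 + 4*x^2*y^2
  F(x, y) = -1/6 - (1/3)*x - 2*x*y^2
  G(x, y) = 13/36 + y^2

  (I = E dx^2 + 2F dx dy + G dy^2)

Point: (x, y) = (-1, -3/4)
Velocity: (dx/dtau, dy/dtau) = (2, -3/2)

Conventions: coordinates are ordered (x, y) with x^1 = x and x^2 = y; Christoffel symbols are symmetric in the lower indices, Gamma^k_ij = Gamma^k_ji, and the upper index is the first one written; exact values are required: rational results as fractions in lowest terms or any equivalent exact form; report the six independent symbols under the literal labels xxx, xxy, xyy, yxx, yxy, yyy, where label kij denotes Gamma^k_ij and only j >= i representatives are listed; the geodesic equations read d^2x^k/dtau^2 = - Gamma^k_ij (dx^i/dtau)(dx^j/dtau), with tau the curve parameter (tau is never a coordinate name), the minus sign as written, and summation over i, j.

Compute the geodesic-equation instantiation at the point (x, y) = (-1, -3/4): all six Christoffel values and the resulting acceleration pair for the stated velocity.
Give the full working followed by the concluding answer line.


E = 11/4, F = 31/24, G = 133/144 at the point
E_x = -11/2, E_y = -6, F_x = -35/24, F_y = -3, G_x = 0, G_y = -3/2
EG - F^2 = 251/288;  g^inv = (288/251) * [[133/144, -31/24], [-31/24, 11/4]]
first-kind symbols [ij,l] = (1/2)(d_i g_jl + d_j g_il - d_l g_ij): [xx,x] = E_x/2 = -11/4, [xx,y] = F_x - E_y/2 = 37/24, [xy,x] = E_y/2 = -3, [xy,y] = G_x/2 = 0, [yy,x] = F_y - G_x/2 = -3, [yy,y] = G_y/2 = -3/4
Gamma^x_ij = (G*[ij,x] - F*[ij,y])/(EG - F^2), Gamma^y_ij = (E*[ij,y] - F*[ij,x])/(EG - F^2)
Gamma_xxx = -1305/251, Gamma_xxy = -798/251, Gamma_xyy = -519/251, Gamma_yxx = 2244/251, Gamma_yxy = 1116/251, Gamma_yyy = 522/251
d^2x/dtau^2 = -(Gamma_xxx*(2)^2 + 2*Gamma_xxy*(2)*(-3/2) + Gamma_xyy*(-3/2)^2) = 6399/1004
d^2y/dtau^2 = -(Gamma_yxx*(2)^2 + 2*Gamma_yxy*(2)*(-3/2) + Gamma_yyy*(-3/2)^2) = -6909/502

Answer: Gamma_xxx = -1305/251, Gamma_xxy = -798/251, Gamma_xyy = -519/251, Gamma_yxx = 2244/251, Gamma_yxy = 1116/251, Gamma_yyy = 522/251; accelerations (d^2x/dtau^2, d^2y/dtau^2) = (6399/1004, -6909/502)


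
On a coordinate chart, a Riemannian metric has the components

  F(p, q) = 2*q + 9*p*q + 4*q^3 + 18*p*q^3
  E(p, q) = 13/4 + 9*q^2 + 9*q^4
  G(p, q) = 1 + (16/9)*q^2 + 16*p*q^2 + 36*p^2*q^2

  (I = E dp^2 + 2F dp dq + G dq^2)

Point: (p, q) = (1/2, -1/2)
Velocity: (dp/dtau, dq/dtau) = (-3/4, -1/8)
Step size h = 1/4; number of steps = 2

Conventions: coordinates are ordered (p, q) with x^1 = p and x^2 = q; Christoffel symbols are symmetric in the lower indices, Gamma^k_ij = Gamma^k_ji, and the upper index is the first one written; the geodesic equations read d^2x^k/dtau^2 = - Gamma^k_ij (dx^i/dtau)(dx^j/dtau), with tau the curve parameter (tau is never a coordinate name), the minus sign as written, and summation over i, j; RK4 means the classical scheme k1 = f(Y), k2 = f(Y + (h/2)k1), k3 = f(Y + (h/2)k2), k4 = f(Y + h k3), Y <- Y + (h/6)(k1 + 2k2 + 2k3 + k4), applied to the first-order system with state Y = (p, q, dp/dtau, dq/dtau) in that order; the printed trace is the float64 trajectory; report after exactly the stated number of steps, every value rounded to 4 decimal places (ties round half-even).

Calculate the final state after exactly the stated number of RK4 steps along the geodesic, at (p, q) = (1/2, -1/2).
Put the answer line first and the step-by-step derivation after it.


Answer: p = 0.1422, q = -0.5760, dp/dtau = -0.6718, dq/dtau = -0.1801

f(Y) = (dp/dtau, dq/dtau, -Gamma^p_ij Y'^i Y'^j, -Gamma^q_ij Y'^i Y'^j) with the Gammas evaluated at the stage position; h = 0.250000; intermediate values shown to 6 dp
step 0: p = 0.5000, q = -0.5000, dp/dtau = -0.7500, dq/dtau = -0.1250
step 1:
  k1: at (p, q) = (0.500000, -0.500000), (dp/dtau, dq/dtau) = (-0.750000, -0.125000); Gamma_ppp = 0.000000, Gamma_ppq = -0.627502, Gamma_pqq = 0.906391, Gamma_qpp = 0.000000, Gamma_qpq = 0.604261, Gamma_qqq = -0.872821; k1 = (-0.750000, -0.125000, 0.103494, -0.099661)
  k2: at (p, q) = (0.406250, -0.515625), (dp/dtau, dq/dtau) = (-0.737063, -0.137458); Gamma_ppp = 0.000000, Gamma_ppq = -0.706622, Gamma_pqq = 0.861270, Gamma_qpp = 0.000000, Gamma_qpq = 0.597974, Gamma_qqq = -0.728844; k2 = (-0.737063, -0.137458, 0.126909, -0.107396)
  k3: at (p, q) = (0.407867, -0.517182), (dp/dtau, dq/dtau) = (-0.734136, -0.138425); Gamma_ppp = 0.000000, Gamma_ppq = -0.705708, Gamma_pqq = 0.859773, Gamma_qpp = 0.000000, Gamma_qpq = 0.599287, Gamma_qqq = -0.730119; k3 = (-0.734136, -0.138425, 0.126957, -0.107812)
  k4: at (p, q) = (0.316466, -0.534606), (dp/dtau, dq/dtau) = (-0.718261, -0.151953); Gamma_ppp = 0.000000, Gamma_ppq = -0.792377, Gamma_pqq = 0.798427, Gamma_qpp = 0.000000, Gamma_qpq = 0.580790, Gamma_qqq = -0.585225; k4 = (-0.718261, -0.151953, 0.154528, -0.113264)
  Y <- Y + (h/6)(k1 + 2k2 + 2k3 + k4): p = 0.3162, q = -0.5345, dp/dtau = -0.7181, dq/dtau = -0.1518
step 2:
  k1: at (p, q) = (0.316223, -0.534530), (dp/dtau, dq/dtau) = (-0.718094, -0.151806); Gamma_ppp = 0.000000, Gamma_ppq = -0.792572, Gamma_pqq = 0.798377, Gamma_qpp = 0.000000, Gamma_qpq = 0.580648, Gamma_qqq = -0.584901; k1 = (-0.718094, -0.151806, 0.154399, -0.113115)
  k2: at (p, q) = (0.226461, -0.553506), (dp/dtau, dq/dtau) = (-0.698794, -0.165945); Gamma_ppp = 0.000000, Gamma_ppq = -0.885531, Gamma_pqq = 0.717830, Gamma_qpp = 0.000000, Gamma_qpq = 0.545459, Gamma_qqq = -0.442160; k2 = (-0.698794, -0.165945, 0.185608, -0.114328)
  k3: at (p, q) = (0.228873, -0.555273), (dp/dtau, dq/dtau) = (-0.694893, -0.166097); Gamma_ppp = 0.000000, Gamma_ppq = -0.884011, Gamma_pqq = 0.718157, Gamma_qpp = 0.000000, Gamma_qpq = 0.547867, Gamma_qqq = -0.445079; k3 = (-0.694893, -0.166097, 0.184252, -0.114190)
  k4: at (p, q) = (0.142499, -0.576054), (dp/dtau, dq/dtau) = (-0.672031, -0.180353); Gamma_ppp = 0.000000, Gamma_ppq = -0.978293, Gamma_pqq = 0.619394, Gamma_qpp = 0.000000, Gamma_qpq = 0.494179, Gamma_qqq = -0.312884; k4 = (-0.672031, -0.180353, 0.216997, -0.109615)
  Y <- Y + (h/6)(k1 + 2k2 + 2k3 + k4): p = 0.1422, q = -0.5760, dp/dtau = -0.6718, dq/dtau = -0.1801


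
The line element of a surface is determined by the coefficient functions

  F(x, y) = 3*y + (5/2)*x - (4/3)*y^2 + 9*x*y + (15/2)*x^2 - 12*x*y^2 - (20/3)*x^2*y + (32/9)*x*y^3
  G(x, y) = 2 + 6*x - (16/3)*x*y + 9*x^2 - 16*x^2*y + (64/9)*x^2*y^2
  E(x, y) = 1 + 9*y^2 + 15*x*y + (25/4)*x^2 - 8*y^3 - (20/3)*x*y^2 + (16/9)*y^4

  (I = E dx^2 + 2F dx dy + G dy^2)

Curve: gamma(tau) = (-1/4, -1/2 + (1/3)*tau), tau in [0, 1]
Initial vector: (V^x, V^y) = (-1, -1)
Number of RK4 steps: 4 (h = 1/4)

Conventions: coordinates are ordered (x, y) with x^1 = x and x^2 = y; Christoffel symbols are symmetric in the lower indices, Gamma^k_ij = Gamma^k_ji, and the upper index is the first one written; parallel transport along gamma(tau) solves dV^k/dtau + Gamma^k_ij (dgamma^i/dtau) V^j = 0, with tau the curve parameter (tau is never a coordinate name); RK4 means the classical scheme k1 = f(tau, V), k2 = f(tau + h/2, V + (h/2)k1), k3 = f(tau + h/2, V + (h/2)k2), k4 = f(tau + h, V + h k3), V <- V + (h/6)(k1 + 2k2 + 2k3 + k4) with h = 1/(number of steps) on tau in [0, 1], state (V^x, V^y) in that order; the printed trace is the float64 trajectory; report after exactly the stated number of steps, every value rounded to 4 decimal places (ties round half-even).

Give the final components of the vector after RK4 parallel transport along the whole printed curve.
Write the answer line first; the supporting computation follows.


Answer: V^x = -1.8540, V^y = -0.9720

gamma'(tau) = (0, 1/3); f(tau, V)^k = -Gamma^k_ij(gamma(tau)) gamma'^i(tau) V^j; h = 1/4; intermediate values shown to 6 dp
curve data and Christoffel symbols at the stage parameters:
  tau = 0.000000: gamma = (-0.250000, -0.500000), gamma' = (0.000000, 0.333333); Gamma_xxx = -0.871706, Gamma_xxy = -1.510958, Gamma_xyy = -0.232455, Gamma_yxx = -0.029549, Gamma_yxy = -0.051219, Gamma_yyy = -0.007880
  tau = 0.125000: gamma = (-0.250000, -0.458333), gamma' = (0.000000, 0.333333); Gamma_xxx = -0.919109, Gamma_xxy = -1.552273, Gamma_xyy = -0.245096, Gamma_yxx = -0.022395, Gamma_yxy = -0.037822, Gamma_yyy = -0.005972
  tau = 0.250000: gamma = (-0.250000, -0.416667), gamma' = (0.000000, 0.333333); Gamma_xxx = -0.968402, Gamma_xxy = -1.592483, Gamma_xyy = -0.258240, Gamma_yxx = -0.012770, Gamma_yxy = -0.021000, Gamma_yyy = -0.003405
  tau = 0.375000: gamma = (-0.250000, -0.375000), gamma' = (0.000000, 0.333333); Gamma_xxx = -1.018899, Gamma_xxy = -1.630238, Gamma_xyy = -0.271706, Gamma_yxx = 0.000000, Gamma_yxy = 0.000000, Gamma_yyy = 0.000000
  tau = 0.500000: gamma = (-0.250000, -0.333333), gamma' = (0.000000, 0.333333); Gamma_xxx = -1.069495, Gamma_xxy = -1.663659, Gamma_xyy = -0.285199, Gamma_yxx = 0.016754, Gamma_yxy = 0.026063, Gamma_yyy = 0.004468
  tau = 0.625000: gamma = (-0.250000, -0.291667), gamma' = (0.000000, 0.333333); Gamma_xxx = -1.118499, Gamma_xxy = -1.690177, Gamma_xyy = -0.298266, Gamma_yxx = 0.038514, Gamma_yxy = 0.058198, Gamma_yyy = 0.010270
  tau = 0.750000: gamma = (-0.250000, -0.250000), gamma' = (0.000000, 0.333333); Gamma_xxx = -1.163435, Gamma_xxy = -1.706371, Gamma_xyy = -0.310249, Gamma_yxx = 0.066482, Gamma_yxy = 0.097507, Gamma_yyy = 0.017729
  tau = 0.875000: gamma = (-0.250000, -0.208333), gamma' = (0.000000, 0.333333); Gamma_xxx = -1.200819, Gamma_xxy = -1.707832, Gamma_xyy = -0.320219, Gamma_yxx = 0.102017, Gamma_yxy = 0.145090, Gamma_yyy = 0.027204
  tau = 1.000000: gamma = (-0.250000, -0.166667), gamma' = (0.000000, 0.333333); Gamma_xxx = -1.225974, Gamma_xxy = -1.689120, Gamma_xyy = -0.326926, Gamma_yxx = 0.146531, Gamma_yxy = 0.201887, Gamma_yyy = 0.039075
step 0: V^x = -1.0000, V^y = -1.0000
step 1: k1 = (-0.581138, -0.019700), k2 = (-0.636911, -0.015519), k3 = (-0.640476, -0.015605), k4 = (-0.702239, -0.009260); V <- V + (h/6)(k1 + 2k2 + 2k3 + k4): V^x = -1.1599, V^y = -1.0038
step 2: k1 = (-0.702126, -0.009259), k2 = (-0.769028, 0.000000), k3 = (-0.773467, 0.000000), k4 = (-0.845898, 0.013252); V <- V + (h/6)(k1 + 2k2 + 2k3 + k4): V^x = -1.3530, V^y = -1.0036
step 3: k1 = (-0.845703, 0.013249), k2 = (-0.921427, 0.031728), k3 = (-0.926530, 0.031903), k4 = (-1.004271, 0.057387); V <- V + (h/6)(k1 + 2k2 + 2k3 + k4): V^x = -1.5840, V^y = -0.9954
step 4: k1 = (-1.003928, 0.057367), k2 = (-1.078681, 0.091640), k3 = (-1.083543, 0.092053), k4 = (-1.150364, 0.137494); V <- V + (h/6)(k1 + 2k2 + 2k3 + k4): V^x = -1.8540, V^y = -0.9720


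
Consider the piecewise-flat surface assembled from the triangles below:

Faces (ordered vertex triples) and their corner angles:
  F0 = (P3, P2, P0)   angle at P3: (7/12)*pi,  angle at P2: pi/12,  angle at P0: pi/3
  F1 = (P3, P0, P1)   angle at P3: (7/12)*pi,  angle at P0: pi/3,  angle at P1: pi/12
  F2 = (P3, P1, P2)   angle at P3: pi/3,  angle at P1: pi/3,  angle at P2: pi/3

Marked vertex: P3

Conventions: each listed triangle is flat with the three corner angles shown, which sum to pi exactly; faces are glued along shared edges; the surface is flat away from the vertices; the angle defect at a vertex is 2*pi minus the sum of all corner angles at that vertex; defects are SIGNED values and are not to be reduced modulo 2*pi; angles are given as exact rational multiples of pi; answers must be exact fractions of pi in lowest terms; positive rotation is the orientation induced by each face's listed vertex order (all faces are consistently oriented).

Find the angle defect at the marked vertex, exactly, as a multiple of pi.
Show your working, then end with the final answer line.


Sum of corner angles at P3: (3/2)*pi
defect = 2*pi - (3/2)*pi

Answer: defect(P3) = pi/2


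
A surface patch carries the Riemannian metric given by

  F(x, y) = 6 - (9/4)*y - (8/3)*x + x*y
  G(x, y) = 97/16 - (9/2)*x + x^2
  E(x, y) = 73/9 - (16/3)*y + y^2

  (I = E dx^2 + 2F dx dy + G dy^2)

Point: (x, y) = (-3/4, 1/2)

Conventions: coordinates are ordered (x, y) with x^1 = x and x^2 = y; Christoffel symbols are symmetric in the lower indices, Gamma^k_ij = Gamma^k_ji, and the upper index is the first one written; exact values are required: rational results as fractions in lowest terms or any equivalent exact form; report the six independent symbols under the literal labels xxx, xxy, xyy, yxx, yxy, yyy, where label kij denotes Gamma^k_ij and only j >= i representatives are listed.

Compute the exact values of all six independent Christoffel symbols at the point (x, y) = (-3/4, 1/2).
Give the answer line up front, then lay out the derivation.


Answer: Gamma_xxx = 0, Gamma_xxy = -78/529, Gamma_xyy = 0, Gamma_yxx = 0, Gamma_yxy = -108/529, Gamma_yyy = 0

E = 205/36, F = 13/2, G = 10 at the point
E_x = 0, E_y = -13/3, F_x = -13/6, F_y = -3, G_x = -6, G_y = 0
EG - F^2 = 529/36;  g^inv = (36/529) * [[10, -13/2], [-13/2, 205/36]]
first-kind symbols [ij,l] = (1/2)(d_i g_jl + d_j g_il - d_l g_ij): [xx,x] = E_x/2 = 0, [xx,y] = F_x - E_y/2 = 0, [xy,x] = E_y/2 = -13/6, [xy,y] = G_x/2 = -3, [yy,x] = F_y - G_x/2 = 0, [yy,y] = G_y/2 = 0
Gamma^x_ij = (G*[ij,x] - F*[ij,y])/(EG - F^2), Gamma^y_ij = (E*[ij,y] - F*[ij,x])/(EG - F^2)


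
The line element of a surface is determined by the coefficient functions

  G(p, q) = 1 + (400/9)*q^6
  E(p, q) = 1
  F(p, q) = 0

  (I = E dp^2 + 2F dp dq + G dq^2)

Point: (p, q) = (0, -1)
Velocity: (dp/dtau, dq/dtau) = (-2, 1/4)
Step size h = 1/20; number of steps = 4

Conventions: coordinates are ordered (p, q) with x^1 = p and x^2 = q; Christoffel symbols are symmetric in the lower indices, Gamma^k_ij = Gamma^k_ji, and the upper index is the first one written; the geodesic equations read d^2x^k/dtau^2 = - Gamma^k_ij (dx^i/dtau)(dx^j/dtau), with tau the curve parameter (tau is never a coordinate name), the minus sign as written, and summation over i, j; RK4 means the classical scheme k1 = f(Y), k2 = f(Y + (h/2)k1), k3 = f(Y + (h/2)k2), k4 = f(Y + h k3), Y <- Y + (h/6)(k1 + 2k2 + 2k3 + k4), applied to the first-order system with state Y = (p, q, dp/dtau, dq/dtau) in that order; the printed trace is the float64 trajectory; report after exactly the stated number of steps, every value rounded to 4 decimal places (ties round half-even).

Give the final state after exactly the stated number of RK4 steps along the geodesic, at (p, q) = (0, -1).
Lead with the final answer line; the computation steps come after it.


Answer: p = -0.4000, q = -0.9459, dp/dtau = -2.0000, dq/dtau = 0.2942

f(Y) = (dp/dtau, dq/dtau, -Gamma^p_ij Y'^i Y'^j, -Gamma^q_ij Y'^i Y'^j) with the Gammas evaluated at the stage position; h = 0.050000; intermediate values shown to 6 dp
step 0: p = 0.0000, q = -1.0000, dp/dtau = -2.0000, dq/dtau = 0.2500
step 1:
  k1: at (p, q) = (0.000000, -1.000000), (dp/dtau, dq/dtau) = (-2.000000, 0.250000); Gamma_ppp = 0.000000, Gamma_ppq = 0.000000, Gamma_pqq = 0.000000, Gamma_qpp = 0.000000, Gamma_qpq = 0.000000, Gamma_qqq = -2.933985; k1 = (-2.000000, 0.250000, 0.000000, 0.183374)
  k2: at (p, q) = (-0.050000, -0.993750), (dp/dtau, dq/dtau) = (-2.000000, 0.254584); Gamma_ppp = 0.000000, Gamma_ppq = 0.000000, Gamma_pqq = 0.000000, Gamma_qpp = 0.000000, Gamma_qpq = 0.000000, Gamma_qqq = -2.949950; k2 = (-2.000000, 0.254584, 0.000000, 0.191196)
  k3: at (p, q) = (-0.050000, -0.993635), (dp/dtau, dq/dtau) = (-2.000000, 0.254780); Gamma_ppp = 0.000000, Gamma_ppq = 0.000000, Gamma_pqq = 0.000000, Gamma_qpp = 0.000000, Gamma_qpq = 0.000000, Gamma_qqq = -2.950243; k3 = (-2.000000, 0.254780, 0.000000, 0.191509)
  k4: at (p, q) = (-0.100000, -0.987261), (dp/dtau, dq/dtau) = (-2.000000, 0.259575); Gamma_ppp = 0.000000, Gamma_ppq = 0.000000, Gamma_pqq = 0.000000, Gamma_qpp = 0.000000, Gamma_qpq = 0.000000, Gamma_qqq = -2.966624; k4 = (-2.000000, 0.259575, 0.000000, 0.199889)
  Y <- Y + (h/6)(k1 + 2k2 + 2k3 + k4): p = -0.1000, q = -0.9873, dp/dtau = -2.0000, dq/dtau = 0.2596
step 2:
  k1: at (p, q) = (-0.100000, -0.987264), (dp/dtau, dq/dtau) = (-2.000000, 0.259572); Gamma_ppp = 0.000000, Gamma_ppq = 0.000000, Gamma_pqq = 0.000000, Gamma_qpp = 0.000000, Gamma_qpq = 0.000000, Gamma_qqq = -2.966616; k1 = (-2.000000, 0.259572, 0.000000, 0.199884)
  k2: at (p, q) = (-0.150000, -0.980775), (dp/dtau, dq/dtau) = (-2.000000, 0.264569); Gamma_ppp = 0.000000, Gamma_ppq = 0.000000, Gamma_pqq = 0.000000, Gamma_qpp = 0.000000, Gamma_qpq = 0.000000, Gamma_qqq = -2.983388; k2 = (-2.000000, 0.264569, 0.000000, 0.208828)
  k3: at (p, q) = (-0.150000, -0.980650), (dp/dtau, dq/dtau) = (-2.000000, 0.264793); Gamma_ppp = 0.000000, Gamma_ppq = 0.000000, Gamma_pqq = 0.000000, Gamma_qpp = 0.000000, Gamma_qpq = 0.000000, Gamma_qqq = -2.983712; k3 = (-2.000000, 0.264793, 0.000000, 0.209204)
  k4: at (p, q) = (-0.200000, -0.974024), (dp/dtau, dq/dtau) = (-2.000000, 0.270032); Gamma_ppp = 0.000000, Gamma_ppq = 0.000000, Gamma_pqq = 0.000000, Gamma_qpp = 0.000000, Gamma_qpq = 0.000000, Gamma_qqq = -3.000933; k4 = (-2.000000, 0.270032, 0.000000, 0.218821)
  Y <- Y + (h/6)(k1 + 2k2 + 2k3 + k4): p = -0.2000, q = -0.9740, dp/dtau = -2.0000, dq/dtau = 0.2700
step 3:
  k1: at (p, q) = (-0.200000, -0.974028), (dp/dtau, dq/dtau) = (-2.000000, 0.270029); Gamma_ppp = 0.000000, Gamma_ppq = 0.000000, Gamma_pqq = 0.000000, Gamma_qpp = 0.000000, Gamma_qpq = 0.000000, Gamma_qqq = -3.000924; k1 = (-2.000000, 0.270029, 0.000000, 0.218814)
  k2: at (p, q) = (-0.250000, -0.967277), (dp/dtau, dq/dtau) = (-2.000000, 0.275499); Gamma_ppp = 0.000000, Gamma_ppq = 0.000000, Gamma_pqq = 0.000000, Gamma_qpp = 0.000000, Gamma_qpq = 0.000000, Gamma_qqq = -3.018566; k2 = (-2.000000, 0.275499, 0.000000, 0.229108)
  k3: at (p, q) = (-0.250000, -0.967141), (dp/dtau, dq/dtau) = (-2.000000, 0.275756); Gamma_ppp = 0.000000, Gamma_ppq = 0.000000, Gamma_pqq = 0.000000, Gamma_qpp = 0.000000, Gamma_qpq = 0.000000, Gamma_qqq = -3.018924; k3 = (-2.000000, 0.275756, 0.000000, 0.229564)
  k4: at (p, q) = (-0.300000, -0.960240), (dp/dtau, dq/dtau) = (-2.000000, 0.281507); Gamma_ppp = 0.000000, Gamma_ppq = 0.000000, Gamma_pqq = 0.000000, Gamma_qpp = 0.000000, Gamma_qpq = 0.000000, Gamma_qqq = -3.037051; k4 = (-2.000000, 0.281507, 0.000000, 0.240674)
  Y <- Y + (h/6)(k1 + 2k2 + 2k3 + k4): p = -0.3000, q = -0.9602, dp/dtau = -2.0000, dq/dtau = 0.2815
step 4:
  k1: at (p, q) = (-0.300000, -0.960244), (dp/dtau, dq/dtau) = (-2.000000, 0.281502); Gamma_ppp = 0.000000, Gamma_ppq = 0.000000, Gamma_pqq = 0.000000, Gamma_qpp = 0.000000, Gamma_qpq = 0.000000, Gamma_qqq = -3.037040; k1 = (-2.000000, 0.281502, 0.000000, 0.240666)
  k2: at (p, q) = (-0.350000, -0.953207), (dp/dtau, dq/dtau) = (-2.000000, 0.287519); Gamma_ppp = 0.000000, Gamma_ppq = 0.000000, Gamma_pqq = 0.000000, Gamma_qpp = 0.000000, Gamma_qpq = 0.000000, Gamma_qqq = -3.055615; k2 = (-2.000000, 0.287519, 0.000000, 0.252599)
  k3: at (p, q) = (-0.350000, -0.953056), (dp/dtau, dq/dtau) = (-2.000000, 0.287817); Gamma_ppp = 0.000000, Gamma_ppq = 0.000000, Gamma_pqq = 0.000000, Gamma_qpp = 0.000000, Gamma_qpq = 0.000000, Gamma_qqq = -3.056013; k3 = (-2.000000, 0.287817, 0.000000, 0.253156)
  k4: at (p, q) = (-0.400000, -0.945853), (dp/dtau, dq/dtau) = (-2.000000, 0.294160); Gamma_ppp = 0.000000, Gamma_ppq = 0.000000, Gamma_pqq = 0.000000, Gamma_qpp = 0.000000, Gamma_qpq = 0.000000, Gamma_qqq = -3.075111; k4 = (-2.000000, 0.294160, 0.000000, 0.266090)
  Y <- Y + (h/6)(k1 + 2k2 + 2k3 + k4): p = -0.4000, q = -0.9459, dp/dtau = -2.0000, dq/dtau = 0.2942


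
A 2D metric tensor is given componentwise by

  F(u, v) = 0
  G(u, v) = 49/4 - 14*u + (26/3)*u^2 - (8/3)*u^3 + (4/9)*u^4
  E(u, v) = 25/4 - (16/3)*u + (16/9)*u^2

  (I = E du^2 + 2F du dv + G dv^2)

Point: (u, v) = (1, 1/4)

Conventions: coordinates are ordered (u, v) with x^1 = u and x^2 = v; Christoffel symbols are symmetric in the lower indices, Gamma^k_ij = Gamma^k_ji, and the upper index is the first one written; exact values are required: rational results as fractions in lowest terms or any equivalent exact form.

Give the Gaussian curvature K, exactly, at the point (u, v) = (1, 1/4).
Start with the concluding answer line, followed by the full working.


Answer: K = -23328/122317

E = 97/36, F = 0, G = 169/36, EG - F^2 = 16393/1296 at the point
E_u = -16/9, E_v = 0, F_u = 0, F_v = 0, G_u = -26/9, G_v = 0
E_vv = 0, F_uv = 0, G_uu = 20/3
Apply the Brioschi formula K = (det M1 - det M2)/(EG - F^2)^2 over the derivative matrices of E, F, G.
M1 = [[-E_vv/2 + F_uv - G_uu/2, E_u/2, F_u - E_v/2], [F_v - G_u/2, E, F], [G_v/2, F, G]] = [[-10/3, -8/9, 0], [13/9, 97/36, 0], [0, 0, 169/36]]; det M1 = -210743/5832
M2 = [[0, E_v/2, G_u/2], [E_v/2, E, F], [G_u/2, F, G]] = [[0, 0, -13/9], [0, 97/36, 0], [-13/9, 0, 169/36]]; det M2 = -16393/2916
det M1 - det M2 = -2197/72; K = -2197/72 / (16393/1296)^2 = -23328/122317


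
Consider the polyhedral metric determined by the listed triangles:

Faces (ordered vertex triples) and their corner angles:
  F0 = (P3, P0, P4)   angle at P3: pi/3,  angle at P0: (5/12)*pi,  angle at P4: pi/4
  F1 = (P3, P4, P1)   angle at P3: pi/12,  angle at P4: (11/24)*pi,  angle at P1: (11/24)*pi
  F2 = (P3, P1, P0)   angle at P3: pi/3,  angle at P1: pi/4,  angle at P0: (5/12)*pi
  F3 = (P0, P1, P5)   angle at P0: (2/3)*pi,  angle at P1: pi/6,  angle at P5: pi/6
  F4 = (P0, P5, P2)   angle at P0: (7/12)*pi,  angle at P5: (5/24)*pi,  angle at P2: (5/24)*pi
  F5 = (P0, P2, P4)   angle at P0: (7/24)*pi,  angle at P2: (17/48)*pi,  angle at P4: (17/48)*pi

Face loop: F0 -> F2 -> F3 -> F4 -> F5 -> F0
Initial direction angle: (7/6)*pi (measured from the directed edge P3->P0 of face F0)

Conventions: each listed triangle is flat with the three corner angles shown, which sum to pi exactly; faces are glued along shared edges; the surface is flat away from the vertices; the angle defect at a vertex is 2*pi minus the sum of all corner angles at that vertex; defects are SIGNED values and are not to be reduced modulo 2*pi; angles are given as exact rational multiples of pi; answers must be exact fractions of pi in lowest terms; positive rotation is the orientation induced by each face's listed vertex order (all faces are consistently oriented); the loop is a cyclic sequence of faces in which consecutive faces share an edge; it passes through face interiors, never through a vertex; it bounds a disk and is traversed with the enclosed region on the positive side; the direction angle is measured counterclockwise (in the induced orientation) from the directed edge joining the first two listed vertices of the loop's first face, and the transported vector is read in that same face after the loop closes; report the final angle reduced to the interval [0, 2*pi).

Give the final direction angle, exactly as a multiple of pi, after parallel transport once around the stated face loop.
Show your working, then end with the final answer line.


enclosed vertex P0: corner angles sum to (19/8)*pi, defect = 2*pi - (19/8)*pi = (-3/8)*pi
the final direction is the initial angle plus the enclosed defects, taken mod 2*pi in the induced orientation
final angle = (7/6)*pi - (3/8)*pi = (19/24)*pi (mod 2*pi)

Answer: final direction angle = (19/24)*pi


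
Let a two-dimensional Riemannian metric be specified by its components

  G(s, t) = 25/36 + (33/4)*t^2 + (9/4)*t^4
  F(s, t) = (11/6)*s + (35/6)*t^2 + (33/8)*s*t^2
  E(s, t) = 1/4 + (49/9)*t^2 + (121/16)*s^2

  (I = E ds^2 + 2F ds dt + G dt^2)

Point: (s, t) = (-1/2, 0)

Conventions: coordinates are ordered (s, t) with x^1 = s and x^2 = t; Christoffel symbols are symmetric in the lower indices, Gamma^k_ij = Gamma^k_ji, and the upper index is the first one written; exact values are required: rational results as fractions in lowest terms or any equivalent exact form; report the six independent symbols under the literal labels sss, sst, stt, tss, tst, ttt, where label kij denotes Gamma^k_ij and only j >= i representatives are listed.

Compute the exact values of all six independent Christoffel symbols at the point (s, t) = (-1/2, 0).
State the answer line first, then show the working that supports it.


Answer: Gamma_sss = -2178/1489, Gamma_sst = 0, Gamma_stt = 0, Gamma_tss = 1056/1489, Gamma_tst = 0, Gamma_ttt = 0

E = 137/64, F = -11/12, G = 25/36 at the point
E_s = -121/16, E_t = 0, F_s = 11/6, F_t = 0, G_s = 0, G_t = 0
EG - F^2 = 1489/2304;  g^inv = (2304/1489) * [[25/36, 11/12], [11/12, 137/64]]
first-kind symbols [ij,l] = (1/2)(d_i g_jl + d_j g_il - d_l g_ij): [ss,s] = E_s/2 = -121/32, [ss,t] = F_s - E_t/2 = 11/6, [st,s] = E_t/2 = 0, [st,t] = G_s/2 = 0, [tt,s] = F_t - G_s/2 = 0, [tt,t] = G_t/2 = 0
Gamma^s_ij = (G*[ij,s] - F*[ij,t])/(EG - F^2), Gamma^t_ij = (E*[ij,t] - F*[ij,s])/(EG - F^2)


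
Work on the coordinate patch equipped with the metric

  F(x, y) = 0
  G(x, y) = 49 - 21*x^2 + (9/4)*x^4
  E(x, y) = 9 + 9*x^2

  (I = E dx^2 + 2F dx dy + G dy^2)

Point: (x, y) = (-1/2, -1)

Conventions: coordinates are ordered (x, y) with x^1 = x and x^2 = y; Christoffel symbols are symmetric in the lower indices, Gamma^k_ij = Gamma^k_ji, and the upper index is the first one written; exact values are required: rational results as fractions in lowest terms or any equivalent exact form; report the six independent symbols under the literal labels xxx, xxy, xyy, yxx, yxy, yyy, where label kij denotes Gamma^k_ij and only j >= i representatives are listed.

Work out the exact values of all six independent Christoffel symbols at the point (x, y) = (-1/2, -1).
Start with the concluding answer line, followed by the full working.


Answer: Gamma_xxx = -2/5, Gamma_xxy = 0, Gamma_xyy = -53/60, Gamma_yxx = 0, Gamma_yxy = 12/53, Gamma_yyy = 0

E = 45/4, F = 0, G = 2809/64 at the point
E_x = -9, E_y = 0, F_x = 0, F_y = 0, G_x = 159/8, G_y = 0
EG - F^2 = 126405/256;  g^inv = (256/126405) * [[2809/64, 0], [0, 45/4]]
first-kind symbols [ij,l] = (1/2)(d_i g_jl + d_j g_il - d_l g_ij): [xx,x] = E_x/2 = -9/2, [xx,y] = F_x - E_y/2 = 0, [xy,x] = E_y/2 = 0, [xy,y] = G_x/2 = 159/16, [yy,x] = F_y - G_x/2 = -159/16, [yy,y] = G_y/2 = 0
Gamma^x_ij = (G*[ij,x] - F*[ij,y])/(EG - F^2), Gamma^y_ij = (E*[ij,y] - F*[ij,x])/(EG - F^2)


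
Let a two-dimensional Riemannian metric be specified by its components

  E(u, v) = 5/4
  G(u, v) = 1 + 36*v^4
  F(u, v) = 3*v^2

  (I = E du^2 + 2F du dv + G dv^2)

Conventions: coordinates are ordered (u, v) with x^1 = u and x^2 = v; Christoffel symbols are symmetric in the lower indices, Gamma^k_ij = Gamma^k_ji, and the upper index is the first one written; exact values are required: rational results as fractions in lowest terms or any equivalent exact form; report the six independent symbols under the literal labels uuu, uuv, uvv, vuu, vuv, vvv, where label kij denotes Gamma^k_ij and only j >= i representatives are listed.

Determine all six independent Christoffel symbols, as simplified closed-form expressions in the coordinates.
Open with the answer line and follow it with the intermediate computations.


Answer: Gamma_uuu = 0, Gamma_uuv = 0, Gamma_uvv = 24*v/(144*v^4 + 5), Gamma_vuu = 0, Gamma_vuv = 0, Gamma_vvv = 288*v^3/(144*v^4 + 5)

E = 5/4; F = 3*v^2; G = 1 + 36*v^4
Gamma^k_ij = (1/2) g^{kl} (d_i g_jl + d_j g_il - d_l g_ij), with g^inv = (1/(EG-F^2)) [[G, -F], [-F, E]]
first partials: E_u = 0, E_v = 0, F_u = 0, F_v = 6*v, G_u = 0, G_v = 144*v^3
D = EG - F^2 = 5/4 + 36*v^4
expanded: Gamma^u_uu = (G E_u - 2F F_u + F E_v)/(2D), Gamma^u_uv = (G E_v - F G_u)/(2D), Gamma^u_vv = (2G F_v - G G_u - F G_v)/(2D), Gamma^v_uu = (2E F_u - E E_v - F E_u)/(2D), Gamma^v_uv = (E G_u - F E_v)/(2D), Gamma^v_vv = (E G_v - 2F F_v + F G_u)/(2D); substitute and cancel common factors


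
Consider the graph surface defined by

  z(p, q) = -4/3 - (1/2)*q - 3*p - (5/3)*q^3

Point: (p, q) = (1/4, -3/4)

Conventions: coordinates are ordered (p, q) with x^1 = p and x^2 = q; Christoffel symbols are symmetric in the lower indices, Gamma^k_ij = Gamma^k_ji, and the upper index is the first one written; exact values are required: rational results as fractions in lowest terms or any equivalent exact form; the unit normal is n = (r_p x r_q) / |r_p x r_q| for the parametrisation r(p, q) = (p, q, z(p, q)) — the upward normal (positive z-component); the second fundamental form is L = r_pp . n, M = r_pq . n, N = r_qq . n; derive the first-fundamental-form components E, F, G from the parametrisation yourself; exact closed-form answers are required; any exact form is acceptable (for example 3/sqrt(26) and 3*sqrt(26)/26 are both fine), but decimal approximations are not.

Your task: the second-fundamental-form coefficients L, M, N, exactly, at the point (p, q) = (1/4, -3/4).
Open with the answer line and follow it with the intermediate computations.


Answer: L = 0, M = 0, N = 120*sqrt(5369)/5369

z_p = -3, z_q = -53/16, z_pp = 0, z_pq = 0, z_qq = 15/2
E = 10, F = 159/16, G = 3065/256; answer radicand W^2 = 5369/256
unnormalised second-form numerators: l = 0, m = 0, n = 15/2; L = l/sqrt(5369/256), and similarly M = m/sqrt(W^2), N = n/sqrt(W^2)
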